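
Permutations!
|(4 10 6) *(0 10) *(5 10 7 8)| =|(0 7 8 5 10 6 4)| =7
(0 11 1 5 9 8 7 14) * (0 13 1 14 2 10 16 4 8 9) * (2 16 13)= (0 11 14 2 10 13 1 5)(4 8 7 16)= [11, 5, 10, 3, 8, 0, 6, 16, 7, 9, 13, 14, 12, 1, 2, 15, 4]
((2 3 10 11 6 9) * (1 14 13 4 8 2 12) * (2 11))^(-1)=(1 12 9 6 11 8 4 13 14)(2 10 3)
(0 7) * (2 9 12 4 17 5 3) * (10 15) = [7, 1, 9, 2, 17, 3, 6, 0, 8, 12, 15, 11, 4, 13, 14, 10, 16, 5] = (0 7)(2 9 12 4 17 5 3)(10 15)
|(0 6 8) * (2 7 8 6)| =|(0 2 7 8)| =4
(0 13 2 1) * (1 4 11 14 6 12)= (0 13 2 4 11 14 6 12 1)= [13, 0, 4, 3, 11, 5, 12, 7, 8, 9, 10, 14, 1, 2, 6]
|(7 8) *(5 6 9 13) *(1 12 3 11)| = 4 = |(1 12 3 11)(5 6 9 13)(7 8)|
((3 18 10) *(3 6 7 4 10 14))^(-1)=((3 18 14)(4 10 6 7))^(-1)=(3 14 18)(4 7 6 10)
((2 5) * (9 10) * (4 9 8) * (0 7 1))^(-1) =(0 1 7)(2 5)(4 8 10 9)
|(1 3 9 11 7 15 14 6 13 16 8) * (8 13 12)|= 10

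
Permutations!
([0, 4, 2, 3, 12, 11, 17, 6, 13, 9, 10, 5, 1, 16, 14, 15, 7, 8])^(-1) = [0, 12, 2, 3, 1, 11, 7, 16, 17, 9, 10, 5, 4, 8, 14, 15, 13, 6]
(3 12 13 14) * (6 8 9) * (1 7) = (1 7)(3 12 13 14)(6 8 9) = [0, 7, 2, 12, 4, 5, 8, 1, 9, 6, 10, 11, 13, 14, 3]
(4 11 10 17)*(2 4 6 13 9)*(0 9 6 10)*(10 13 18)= [9, 1, 4, 3, 11, 5, 18, 7, 8, 2, 17, 0, 12, 6, 14, 15, 16, 13, 10]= (0 9 2 4 11)(6 18 10 17 13)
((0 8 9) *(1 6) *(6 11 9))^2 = (0 6 11)(1 9 8)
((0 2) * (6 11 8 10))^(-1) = (0 2)(6 10 8 11)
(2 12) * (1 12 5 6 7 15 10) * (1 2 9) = (1 12 9)(2 5 6 7 15 10) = [0, 12, 5, 3, 4, 6, 7, 15, 8, 1, 2, 11, 9, 13, 14, 10]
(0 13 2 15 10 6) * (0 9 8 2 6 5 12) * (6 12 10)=(0 13 12)(2 15 6 9 8)(5 10)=[13, 1, 15, 3, 4, 10, 9, 7, 2, 8, 5, 11, 0, 12, 14, 6]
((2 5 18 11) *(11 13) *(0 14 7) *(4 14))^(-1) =(0 7 14 4)(2 11 13 18 5)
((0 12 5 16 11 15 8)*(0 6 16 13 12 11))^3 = (0 8)(6 11)(15 16)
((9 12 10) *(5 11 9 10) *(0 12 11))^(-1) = ((0 12 5)(9 11))^(-1) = (0 5 12)(9 11)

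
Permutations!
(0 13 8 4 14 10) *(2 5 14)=(0 13 8 4 2 5 14 10)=[13, 1, 5, 3, 2, 14, 6, 7, 4, 9, 0, 11, 12, 8, 10]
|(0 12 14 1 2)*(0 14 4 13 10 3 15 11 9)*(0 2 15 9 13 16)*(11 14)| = 12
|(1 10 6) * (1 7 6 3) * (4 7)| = 3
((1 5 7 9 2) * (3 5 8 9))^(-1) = ((1 8 9 2)(3 5 7))^(-1) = (1 2 9 8)(3 7 5)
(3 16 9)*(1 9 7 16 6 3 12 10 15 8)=(1 9 12 10 15 8)(3 6)(7 16)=[0, 9, 2, 6, 4, 5, 3, 16, 1, 12, 15, 11, 10, 13, 14, 8, 7]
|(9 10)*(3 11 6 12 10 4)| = |(3 11 6 12 10 9 4)| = 7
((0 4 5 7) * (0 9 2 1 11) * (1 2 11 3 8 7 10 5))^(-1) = (0 11 9 7 8 3 1 4)(5 10)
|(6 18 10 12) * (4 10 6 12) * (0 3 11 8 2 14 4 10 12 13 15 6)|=12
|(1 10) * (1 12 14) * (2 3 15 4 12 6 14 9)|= |(1 10 6 14)(2 3 15 4 12 9)|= 12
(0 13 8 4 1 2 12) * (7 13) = (0 7 13 8 4 1 2 12) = [7, 2, 12, 3, 1, 5, 6, 13, 4, 9, 10, 11, 0, 8]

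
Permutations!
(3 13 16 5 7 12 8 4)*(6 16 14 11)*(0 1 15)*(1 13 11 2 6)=(0 13 14 2 6 16 5 7 12 8 4 3 11 1 15)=[13, 15, 6, 11, 3, 7, 16, 12, 4, 9, 10, 1, 8, 14, 2, 0, 5]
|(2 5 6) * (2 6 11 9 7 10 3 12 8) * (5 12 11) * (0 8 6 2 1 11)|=|(0 8 1 11 9 7 10 3)(2 12 6)|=24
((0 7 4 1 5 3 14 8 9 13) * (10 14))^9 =((0 7 4 1 5 3 10 14 8 9 13))^9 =(0 9 14 3 1 7 13 8 10 5 4)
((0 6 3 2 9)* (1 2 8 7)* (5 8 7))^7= (9)(5 8)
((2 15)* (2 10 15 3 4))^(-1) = (2 4 3)(10 15)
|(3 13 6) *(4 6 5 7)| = 6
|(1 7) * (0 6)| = 2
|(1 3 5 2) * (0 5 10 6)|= 7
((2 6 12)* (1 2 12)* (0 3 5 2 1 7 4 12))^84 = (0 6)(2 12)(3 7)(4 5)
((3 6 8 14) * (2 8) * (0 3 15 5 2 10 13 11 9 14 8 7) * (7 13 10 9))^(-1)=(0 7 11 13 2 5 15 14 9 6 3)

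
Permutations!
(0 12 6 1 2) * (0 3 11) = (0 12 6 1 2 3 11) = [12, 2, 3, 11, 4, 5, 1, 7, 8, 9, 10, 0, 6]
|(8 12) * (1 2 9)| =6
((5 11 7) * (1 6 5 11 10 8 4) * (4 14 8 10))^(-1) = ((1 6 5 4)(7 11)(8 14))^(-1) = (1 4 5 6)(7 11)(8 14)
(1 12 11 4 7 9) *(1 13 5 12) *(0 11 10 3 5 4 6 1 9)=(0 11 6 1 9 13 4 7)(3 5 12 10)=[11, 9, 2, 5, 7, 12, 1, 0, 8, 13, 3, 6, 10, 4]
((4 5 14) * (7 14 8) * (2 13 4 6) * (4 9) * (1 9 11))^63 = ((1 9 4 5 8 7 14 6 2 13 11))^63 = (1 2 7 4 11 6 8 9 13 14 5)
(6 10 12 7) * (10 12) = (6 12 7) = [0, 1, 2, 3, 4, 5, 12, 6, 8, 9, 10, 11, 7]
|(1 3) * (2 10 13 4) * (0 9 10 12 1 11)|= |(0 9 10 13 4 2 12 1 3 11)|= 10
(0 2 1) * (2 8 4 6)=(0 8 4 6 2 1)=[8, 0, 1, 3, 6, 5, 2, 7, 4]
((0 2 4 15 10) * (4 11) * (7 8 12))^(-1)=(0 10 15 4 11 2)(7 12 8)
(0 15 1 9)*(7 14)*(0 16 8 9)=(0 15 1)(7 14)(8 9 16)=[15, 0, 2, 3, 4, 5, 6, 14, 9, 16, 10, 11, 12, 13, 7, 1, 8]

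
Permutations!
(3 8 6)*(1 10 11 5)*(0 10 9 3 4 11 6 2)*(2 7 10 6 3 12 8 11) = (0 6 4 2)(1 9 12 8 7 10 3 11 5) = [6, 9, 0, 11, 2, 1, 4, 10, 7, 12, 3, 5, 8]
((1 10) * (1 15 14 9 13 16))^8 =((1 10 15 14 9 13 16))^8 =(1 10 15 14 9 13 16)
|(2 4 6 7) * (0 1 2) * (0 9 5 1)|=7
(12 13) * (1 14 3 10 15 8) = (1 14 3 10 15 8)(12 13) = [0, 14, 2, 10, 4, 5, 6, 7, 1, 9, 15, 11, 13, 12, 3, 8]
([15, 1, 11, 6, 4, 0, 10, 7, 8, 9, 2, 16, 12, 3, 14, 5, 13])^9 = [0, 1, 16, 10, 4, 5, 2, 7, 8, 9, 11, 13, 12, 6, 14, 15, 3]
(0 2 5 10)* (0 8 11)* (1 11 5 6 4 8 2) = [1, 11, 6, 3, 8, 10, 4, 7, 5, 9, 2, 0] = (0 1 11)(2 6 4 8 5 10)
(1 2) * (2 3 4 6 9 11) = (1 3 4 6 9 11 2) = [0, 3, 1, 4, 6, 5, 9, 7, 8, 11, 10, 2]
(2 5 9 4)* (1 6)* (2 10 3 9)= (1 6)(2 5)(3 9 4 10)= [0, 6, 5, 9, 10, 2, 1, 7, 8, 4, 3]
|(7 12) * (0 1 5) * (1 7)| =|(0 7 12 1 5)| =5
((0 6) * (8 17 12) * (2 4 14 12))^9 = ((0 6)(2 4 14 12 8 17))^9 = (0 6)(2 12)(4 8)(14 17)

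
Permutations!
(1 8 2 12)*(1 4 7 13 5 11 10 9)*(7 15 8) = (1 7 13 5 11 10 9)(2 12 4 15 8) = [0, 7, 12, 3, 15, 11, 6, 13, 2, 1, 9, 10, 4, 5, 14, 8]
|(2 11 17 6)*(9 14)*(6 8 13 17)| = 6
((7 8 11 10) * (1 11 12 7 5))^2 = ((1 11 10 5)(7 8 12))^2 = (1 10)(5 11)(7 12 8)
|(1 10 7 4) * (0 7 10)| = 4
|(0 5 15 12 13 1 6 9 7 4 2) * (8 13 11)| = 13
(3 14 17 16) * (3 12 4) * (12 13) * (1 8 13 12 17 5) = [0, 8, 2, 14, 3, 1, 6, 7, 13, 9, 10, 11, 4, 17, 5, 15, 12, 16] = (1 8 13 17 16 12 4 3 14 5)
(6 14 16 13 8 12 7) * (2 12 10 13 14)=(2 12 7 6)(8 10 13)(14 16)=[0, 1, 12, 3, 4, 5, 2, 6, 10, 9, 13, 11, 7, 8, 16, 15, 14]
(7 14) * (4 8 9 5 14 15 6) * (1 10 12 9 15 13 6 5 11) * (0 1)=(0 1 10 12 9 11)(4 8 15 5 14 7 13 6)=[1, 10, 2, 3, 8, 14, 4, 13, 15, 11, 12, 0, 9, 6, 7, 5]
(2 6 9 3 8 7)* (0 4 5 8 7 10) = [4, 1, 6, 7, 5, 8, 9, 2, 10, 3, 0] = (0 4 5 8 10)(2 6 9 3 7)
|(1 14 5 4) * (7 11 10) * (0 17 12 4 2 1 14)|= |(0 17 12 4 14 5 2 1)(7 11 10)|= 24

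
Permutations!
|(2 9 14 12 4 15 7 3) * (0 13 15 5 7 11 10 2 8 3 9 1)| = 42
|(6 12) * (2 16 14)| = |(2 16 14)(6 12)| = 6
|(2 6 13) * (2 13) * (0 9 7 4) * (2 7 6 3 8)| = |(13)(0 9 6 7 4)(2 3 8)| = 15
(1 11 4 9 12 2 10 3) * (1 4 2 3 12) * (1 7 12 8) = (1 11 2 10 8)(3 4 9 7 12) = [0, 11, 10, 4, 9, 5, 6, 12, 1, 7, 8, 2, 3]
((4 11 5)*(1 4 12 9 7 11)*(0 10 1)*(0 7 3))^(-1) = ((0 10 1 4 7 11 5 12 9 3))^(-1) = (0 3 9 12 5 11 7 4 1 10)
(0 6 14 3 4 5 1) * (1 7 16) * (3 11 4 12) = (0 6 14 11 4 5 7 16 1)(3 12) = [6, 0, 2, 12, 5, 7, 14, 16, 8, 9, 10, 4, 3, 13, 11, 15, 1]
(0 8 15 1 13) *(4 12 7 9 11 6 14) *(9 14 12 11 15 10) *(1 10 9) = (0 8 9 15 10 1 13)(4 11 6 12 7 14) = [8, 13, 2, 3, 11, 5, 12, 14, 9, 15, 1, 6, 7, 0, 4, 10]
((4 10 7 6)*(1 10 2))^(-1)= (1 2 4 6 7 10)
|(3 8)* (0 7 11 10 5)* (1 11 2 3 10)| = |(0 7 2 3 8 10 5)(1 11)| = 14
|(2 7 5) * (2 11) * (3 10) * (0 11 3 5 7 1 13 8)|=|(0 11 2 1 13 8)(3 10 5)|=6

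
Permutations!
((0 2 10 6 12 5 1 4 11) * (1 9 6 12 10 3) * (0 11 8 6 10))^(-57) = ((0 2 3 1 4 8 6)(5 9 10 12))^(-57) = (0 6 8 4 1 3 2)(5 12 10 9)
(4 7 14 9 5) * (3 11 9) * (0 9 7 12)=(0 9 5 4 12)(3 11 7 14)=[9, 1, 2, 11, 12, 4, 6, 14, 8, 5, 10, 7, 0, 13, 3]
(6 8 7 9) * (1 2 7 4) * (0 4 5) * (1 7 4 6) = (0 6 8 5)(1 2 4 7 9) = [6, 2, 4, 3, 7, 0, 8, 9, 5, 1]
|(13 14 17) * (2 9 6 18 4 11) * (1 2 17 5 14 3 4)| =10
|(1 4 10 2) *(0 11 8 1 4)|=12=|(0 11 8 1)(2 4 10)|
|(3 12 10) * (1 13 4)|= 3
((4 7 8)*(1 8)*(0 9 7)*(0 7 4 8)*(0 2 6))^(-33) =(0 4 1 6 9 7 2)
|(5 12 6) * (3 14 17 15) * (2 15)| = 15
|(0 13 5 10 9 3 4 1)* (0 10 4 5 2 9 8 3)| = 12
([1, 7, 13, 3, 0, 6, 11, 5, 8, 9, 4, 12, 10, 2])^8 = (13)(0 4 10 12 11 6 5 7 1)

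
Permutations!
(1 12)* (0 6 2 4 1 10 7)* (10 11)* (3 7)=(0 6 2 4 1 12 11 10 3 7)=[6, 12, 4, 7, 1, 5, 2, 0, 8, 9, 3, 10, 11]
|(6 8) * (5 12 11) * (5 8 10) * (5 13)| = 7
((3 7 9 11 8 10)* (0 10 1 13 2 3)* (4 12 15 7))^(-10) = ((0 10)(1 13 2 3 4 12 15 7 9 11 8))^(-10) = (1 13 2 3 4 12 15 7 9 11 8)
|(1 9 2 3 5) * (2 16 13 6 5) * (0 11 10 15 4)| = |(0 11 10 15 4)(1 9 16 13 6 5)(2 3)| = 30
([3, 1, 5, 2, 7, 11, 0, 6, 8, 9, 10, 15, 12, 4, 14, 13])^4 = (0 11 7 2 13)(3 15 6 5 4)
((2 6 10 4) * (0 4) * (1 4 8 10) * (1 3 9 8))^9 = ((0 1 4 2 6 3 9 8 10))^9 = (10)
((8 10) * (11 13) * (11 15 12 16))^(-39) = ((8 10)(11 13 15 12 16))^(-39) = (8 10)(11 13 15 12 16)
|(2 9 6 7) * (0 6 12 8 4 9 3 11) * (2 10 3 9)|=|(0 6 7 10 3 11)(2 9 12 8 4)|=30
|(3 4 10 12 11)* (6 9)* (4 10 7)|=|(3 10 12 11)(4 7)(6 9)|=4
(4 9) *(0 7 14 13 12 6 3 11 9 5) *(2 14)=[7, 1, 14, 11, 5, 0, 3, 2, 8, 4, 10, 9, 6, 12, 13]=(0 7 2 14 13 12 6 3 11 9 4 5)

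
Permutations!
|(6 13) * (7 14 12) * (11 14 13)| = 6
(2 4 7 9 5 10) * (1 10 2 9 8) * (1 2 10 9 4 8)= [0, 9, 8, 3, 7, 10, 6, 1, 2, 5, 4]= (1 9 5 10 4 7)(2 8)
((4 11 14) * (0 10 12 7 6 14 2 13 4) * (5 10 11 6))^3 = ((0 11 2 13 4 6 14)(5 10 12 7))^3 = (0 13 14 2 6 11 4)(5 7 12 10)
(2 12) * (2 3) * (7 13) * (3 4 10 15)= (2 12 4 10 15 3)(7 13)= [0, 1, 12, 2, 10, 5, 6, 13, 8, 9, 15, 11, 4, 7, 14, 3]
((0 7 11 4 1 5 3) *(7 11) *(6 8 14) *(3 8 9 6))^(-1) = (0 3 14 8 5 1 4 11)(6 9)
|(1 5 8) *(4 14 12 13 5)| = 7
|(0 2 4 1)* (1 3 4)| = 6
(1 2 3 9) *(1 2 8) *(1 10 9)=[0, 8, 3, 1, 4, 5, 6, 7, 10, 2, 9]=(1 8 10 9 2 3)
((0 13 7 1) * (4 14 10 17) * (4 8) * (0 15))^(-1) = (0 15 1 7 13)(4 8 17 10 14)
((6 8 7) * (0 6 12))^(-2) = ((0 6 8 7 12))^(-2) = (0 7 6 12 8)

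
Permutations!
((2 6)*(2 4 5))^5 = ((2 6 4 5))^5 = (2 6 4 5)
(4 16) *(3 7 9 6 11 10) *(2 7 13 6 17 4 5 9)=(2 7)(3 13 6 11 10)(4 16 5 9 17)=[0, 1, 7, 13, 16, 9, 11, 2, 8, 17, 3, 10, 12, 6, 14, 15, 5, 4]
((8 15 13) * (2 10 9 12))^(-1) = ((2 10 9 12)(8 15 13))^(-1) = (2 12 9 10)(8 13 15)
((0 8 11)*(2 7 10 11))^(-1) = ((0 8 2 7 10 11))^(-1) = (0 11 10 7 2 8)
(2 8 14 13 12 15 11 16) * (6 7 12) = (2 8 14 13 6 7 12 15 11 16) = [0, 1, 8, 3, 4, 5, 7, 12, 14, 9, 10, 16, 15, 6, 13, 11, 2]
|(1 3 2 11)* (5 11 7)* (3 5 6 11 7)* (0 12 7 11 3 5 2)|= |(0 12 7 6 3)(1 2 5 11)|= 20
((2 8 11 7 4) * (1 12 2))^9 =(1 2 11 4 12 8 7)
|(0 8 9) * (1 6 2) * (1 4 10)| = 15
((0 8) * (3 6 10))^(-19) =(0 8)(3 10 6)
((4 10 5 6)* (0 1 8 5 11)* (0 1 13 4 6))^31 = (0 5 8 1 11 10 4 13)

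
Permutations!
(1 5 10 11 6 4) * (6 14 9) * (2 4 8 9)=(1 5 10 11 14 2 4)(6 8 9)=[0, 5, 4, 3, 1, 10, 8, 7, 9, 6, 11, 14, 12, 13, 2]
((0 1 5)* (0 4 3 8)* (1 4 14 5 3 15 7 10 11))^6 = (0 1 7)(3 10 4)(8 11 15)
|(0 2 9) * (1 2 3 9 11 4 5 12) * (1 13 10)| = 24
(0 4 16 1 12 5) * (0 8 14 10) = [4, 12, 2, 3, 16, 8, 6, 7, 14, 9, 0, 11, 5, 13, 10, 15, 1] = (0 4 16 1 12 5 8 14 10)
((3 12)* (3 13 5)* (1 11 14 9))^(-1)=((1 11 14 9)(3 12 13 5))^(-1)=(1 9 14 11)(3 5 13 12)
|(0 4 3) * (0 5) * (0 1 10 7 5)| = |(0 4 3)(1 10 7 5)| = 12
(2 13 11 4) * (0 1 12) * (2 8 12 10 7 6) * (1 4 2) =(0 4 8 12)(1 10 7 6)(2 13 11) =[4, 10, 13, 3, 8, 5, 1, 6, 12, 9, 7, 2, 0, 11]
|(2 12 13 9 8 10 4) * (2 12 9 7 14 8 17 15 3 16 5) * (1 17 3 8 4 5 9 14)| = |(1 17 15 8 10 5 2 14 4 12 13 7)(3 16 9)| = 12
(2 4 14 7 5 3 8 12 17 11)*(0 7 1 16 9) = (0 7 5 3 8 12 17 11 2 4 14 1 16 9) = [7, 16, 4, 8, 14, 3, 6, 5, 12, 0, 10, 2, 17, 13, 1, 15, 9, 11]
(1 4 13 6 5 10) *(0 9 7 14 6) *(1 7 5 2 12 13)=(0 9 5 10 7 14 6 2 12 13)(1 4)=[9, 4, 12, 3, 1, 10, 2, 14, 8, 5, 7, 11, 13, 0, 6]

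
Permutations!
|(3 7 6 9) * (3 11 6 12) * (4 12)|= 12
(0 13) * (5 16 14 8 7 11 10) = [13, 1, 2, 3, 4, 16, 6, 11, 7, 9, 5, 10, 12, 0, 8, 15, 14] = (0 13)(5 16 14 8 7 11 10)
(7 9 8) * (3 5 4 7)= [0, 1, 2, 5, 7, 4, 6, 9, 3, 8]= (3 5 4 7 9 8)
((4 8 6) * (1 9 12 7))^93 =((1 9 12 7)(4 8 6))^93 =(1 9 12 7)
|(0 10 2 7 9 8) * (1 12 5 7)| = |(0 10 2 1 12 5 7 9 8)| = 9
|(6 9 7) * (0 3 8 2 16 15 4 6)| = 10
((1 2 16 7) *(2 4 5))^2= ((1 4 5 2 16 7))^2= (1 5 16)(2 7 4)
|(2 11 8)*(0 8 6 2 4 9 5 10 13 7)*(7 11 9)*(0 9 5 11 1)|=|(0 8 4 7 9 11 6 2 5 10 13 1)|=12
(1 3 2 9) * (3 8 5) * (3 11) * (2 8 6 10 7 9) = [0, 6, 2, 8, 4, 11, 10, 9, 5, 1, 7, 3] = (1 6 10 7 9)(3 8 5 11)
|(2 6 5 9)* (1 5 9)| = 6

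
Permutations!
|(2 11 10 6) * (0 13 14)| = |(0 13 14)(2 11 10 6)| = 12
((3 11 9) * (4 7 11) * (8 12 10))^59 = ((3 4 7 11 9)(8 12 10))^59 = (3 9 11 7 4)(8 10 12)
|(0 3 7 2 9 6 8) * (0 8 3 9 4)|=7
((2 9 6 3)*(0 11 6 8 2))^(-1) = (0 3 6 11)(2 8 9) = ((0 11 6 3)(2 9 8))^(-1)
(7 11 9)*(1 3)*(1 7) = (1 3 7 11 9) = [0, 3, 2, 7, 4, 5, 6, 11, 8, 1, 10, 9]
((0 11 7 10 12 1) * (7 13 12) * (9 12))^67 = (0 11 13 9 12 1)(7 10)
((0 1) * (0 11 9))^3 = ((0 1 11 9))^3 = (0 9 11 1)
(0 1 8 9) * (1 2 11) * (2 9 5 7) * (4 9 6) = [6, 8, 11, 3, 9, 7, 4, 2, 5, 0, 10, 1] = (0 6 4 9)(1 8 5 7 2 11)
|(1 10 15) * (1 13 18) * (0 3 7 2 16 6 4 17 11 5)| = |(0 3 7 2 16 6 4 17 11 5)(1 10 15 13 18)| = 10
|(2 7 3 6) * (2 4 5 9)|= |(2 7 3 6 4 5 9)|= 7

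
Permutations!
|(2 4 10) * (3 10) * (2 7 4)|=|(3 10 7 4)|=4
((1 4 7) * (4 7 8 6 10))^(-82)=(4 6)(8 10)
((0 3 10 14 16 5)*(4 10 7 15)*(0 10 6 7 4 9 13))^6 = (0 9 7 4)(3 13 15 6)(5 14)(10 16) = ((0 3 4 6 7 15 9 13)(5 10 14 16))^6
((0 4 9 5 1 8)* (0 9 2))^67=((0 4 2)(1 8 9 5))^67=(0 4 2)(1 5 9 8)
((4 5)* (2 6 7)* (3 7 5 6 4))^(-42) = ((2 4 6 5 3 7))^(-42) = (7)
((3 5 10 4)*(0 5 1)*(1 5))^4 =((0 1)(3 5 10 4))^4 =(10)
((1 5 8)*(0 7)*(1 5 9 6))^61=(0 7)(1 9 6)(5 8)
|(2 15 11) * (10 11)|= 4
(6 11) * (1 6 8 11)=(1 6)(8 11)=[0, 6, 2, 3, 4, 5, 1, 7, 11, 9, 10, 8]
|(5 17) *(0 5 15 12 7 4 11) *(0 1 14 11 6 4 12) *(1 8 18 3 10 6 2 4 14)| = |(0 5 17 15)(2 4)(3 10 6 14 11 8 18)(7 12)| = 28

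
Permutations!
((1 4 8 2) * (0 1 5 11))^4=(0 2 1 5 4 11 8)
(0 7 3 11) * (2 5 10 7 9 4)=(0 9 4 2 5 10 7 3 11)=[9, 1, 5, 11, 2, 10, 6, 3, 8, 4, 7, 0]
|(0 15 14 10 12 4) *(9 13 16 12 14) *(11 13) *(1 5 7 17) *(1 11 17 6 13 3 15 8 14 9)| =|(0 8 14 10 9 17 11 3 15 1 5 7 6 13 16 12 4)| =17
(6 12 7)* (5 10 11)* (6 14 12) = (5 10 11)(7 14 12) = [0, 1, 2, 3, 4, 10, 6, 14, 8, 9, 11, 5, 7, 13, 12]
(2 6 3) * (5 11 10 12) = (2 6 3)(5 11 10 12) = [0, 1, 6, 2, 4, 11, 3, 7, 8, 9, 12, 10, 5]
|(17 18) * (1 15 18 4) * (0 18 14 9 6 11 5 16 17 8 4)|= |(0 18 8 4 1 15 14 9 6 11 5 16 17)|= 13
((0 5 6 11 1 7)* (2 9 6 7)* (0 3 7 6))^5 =((0 5 6 11 1 2 9)(3 7))^5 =(0 2 11 5 9 1 6)(3 7)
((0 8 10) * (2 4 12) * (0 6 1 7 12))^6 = ((0 8 10 6 1 7 12 2 4))^6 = (0 12 6)(1 8 2)(4 7 10)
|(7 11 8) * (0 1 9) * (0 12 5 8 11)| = 7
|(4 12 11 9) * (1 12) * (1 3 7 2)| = |(1 12 11 9 4 3 7 2)| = 8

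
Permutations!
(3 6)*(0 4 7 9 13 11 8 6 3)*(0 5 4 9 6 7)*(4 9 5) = (0 5 9 13 11 8 7 6 4) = [5, 1, 2, 3, 0, 9, 4, 6, 7, 13, 10, 8, 12, 11]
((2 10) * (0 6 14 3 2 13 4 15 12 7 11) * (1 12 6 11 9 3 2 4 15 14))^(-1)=(0 11)(1 6 15 13 10 2 14 4 3 9 7 12)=((0 11)(1 12 7 9 3 4 14 2 10 13 15 6))^(-1)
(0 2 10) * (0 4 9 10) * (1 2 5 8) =(0 5 8 1 2)(4 9 10) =[5, 2, 0, 3, 9, 8, 6, 7, 1, 10, 4]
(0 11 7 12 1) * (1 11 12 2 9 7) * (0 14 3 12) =(1 14 3 12 11)(2 9 7) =[0, 14, 9, 12, 4, 5, 6, 2, 8, 7, 10, 1, 11, 13, 3]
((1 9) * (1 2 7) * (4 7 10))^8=(1 2 4)(7 9 10)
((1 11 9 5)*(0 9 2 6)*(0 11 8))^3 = (11)(0 1 9 8 5)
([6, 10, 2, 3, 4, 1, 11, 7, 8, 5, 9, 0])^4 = [6, 1, 2, 3, 4, 5, 11, 7, 8, 9, 10, 0]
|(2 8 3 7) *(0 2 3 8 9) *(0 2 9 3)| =5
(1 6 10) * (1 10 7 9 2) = (10)(1 6 7 9 2) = [0, 6, 1, 3, 4, 5, 7, 9, 8, 2, 10]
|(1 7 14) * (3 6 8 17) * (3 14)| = |(1 7 3 6 8 17 14)| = 7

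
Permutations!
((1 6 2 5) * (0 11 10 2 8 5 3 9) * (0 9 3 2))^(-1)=(0 10 11)(1 5 8 6)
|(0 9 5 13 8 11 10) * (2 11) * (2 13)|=|(0 9 5 2 11 10)(8 13)|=6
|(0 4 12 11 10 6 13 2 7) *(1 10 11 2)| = 20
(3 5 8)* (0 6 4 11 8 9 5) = (0 6 4 11 8 3)(5 9) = [6, 1, 2, 0, 11, 9, 4, 7, 3, 5, 10, 8]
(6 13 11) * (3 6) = (3 6 13 11) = [0, 1, 2, 6, 4, 5, 13, 7, 8, 9, 10, 3, 12, 11]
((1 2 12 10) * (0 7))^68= (12)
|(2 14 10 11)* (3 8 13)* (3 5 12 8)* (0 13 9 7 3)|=8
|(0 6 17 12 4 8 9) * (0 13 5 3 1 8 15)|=|(0 6 17 12 4 15)(1 8 9 13 5 3)|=6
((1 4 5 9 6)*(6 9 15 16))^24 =((1 4 5 15 16 6))^24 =(16)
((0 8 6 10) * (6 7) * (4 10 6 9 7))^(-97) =(0 10 4 8)(7 9)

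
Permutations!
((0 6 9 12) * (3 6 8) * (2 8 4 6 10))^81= (0 4 6 9 12)(2 8 3 10)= ((0 4 6 9 12)(2 8 3 10))^81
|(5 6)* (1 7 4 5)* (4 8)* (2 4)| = |(1 7 8 2 4 5 6)| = 7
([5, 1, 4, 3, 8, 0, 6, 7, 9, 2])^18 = [0, 1, 8, 3, 9, 5, 6, 7, 2, 4]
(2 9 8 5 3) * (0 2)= (0 2 9 8 5 3)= [2, 1, 9, 0, 4, 3, 6, 7, 5, 8]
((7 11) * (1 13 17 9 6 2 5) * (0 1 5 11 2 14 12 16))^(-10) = (0 16 12 14 6 9 17 13 1)(2 7 11)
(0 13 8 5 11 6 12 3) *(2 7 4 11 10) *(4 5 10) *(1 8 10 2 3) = [13, 8, 7, 0, 11, 4, 12, 5, 2, 9, 3, 6, 1, 10] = (0 13 10 3)(1 8 2 7 5 4 11 6 12)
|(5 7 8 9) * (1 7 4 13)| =7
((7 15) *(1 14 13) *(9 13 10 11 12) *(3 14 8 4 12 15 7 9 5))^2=(1 4 5 14 11 9)(3 10 15 13 8 12)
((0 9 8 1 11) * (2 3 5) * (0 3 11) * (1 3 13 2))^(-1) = ((0 9 8 3 5 1)(2 11 13))^(-1) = (0 1 5 3 8 9)(2 13 11)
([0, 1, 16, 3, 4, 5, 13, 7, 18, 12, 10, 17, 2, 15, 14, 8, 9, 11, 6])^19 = (2 12 9 16)(6 18 8 15 13)(11 17)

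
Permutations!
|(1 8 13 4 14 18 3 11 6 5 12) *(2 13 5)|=|(1 8 5 12)(2 13 4 14 18 3 11 6)|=8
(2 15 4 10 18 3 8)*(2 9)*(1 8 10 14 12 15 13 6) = (1 8 9 2 13 6)(3 10 18)(4 14 12 15) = [0, 8, 13, 10, 14, 5, 1, 7, 9, 2, 18, 11, 15, 6, 12, 4, 16, 17, 3]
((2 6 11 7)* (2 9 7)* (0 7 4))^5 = (0 7 9 4)(2 11 6)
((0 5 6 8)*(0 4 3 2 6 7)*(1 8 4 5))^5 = ((0 1 8 5 7)(2 6 4 3))^5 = (8)(2 6 4 3)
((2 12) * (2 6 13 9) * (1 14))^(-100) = (14)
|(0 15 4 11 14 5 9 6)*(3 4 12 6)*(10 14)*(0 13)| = 35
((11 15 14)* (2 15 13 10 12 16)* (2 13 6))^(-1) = ((2 15 14 11 6)(10 12 16 13))^(-1) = (2 6 11 14 15)(10 13 16 12)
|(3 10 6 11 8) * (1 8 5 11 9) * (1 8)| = 10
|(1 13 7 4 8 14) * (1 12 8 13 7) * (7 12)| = |(1 12 8 14 7 4 13)| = 7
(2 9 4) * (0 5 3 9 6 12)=[5, 1, 6, 9, 2, 3, 12, 7, 8, 4, 10, 11, 0]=(0 5 3 9 4 2 6 12)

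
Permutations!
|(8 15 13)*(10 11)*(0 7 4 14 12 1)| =6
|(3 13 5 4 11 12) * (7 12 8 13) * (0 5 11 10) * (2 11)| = 12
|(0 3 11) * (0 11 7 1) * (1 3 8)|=6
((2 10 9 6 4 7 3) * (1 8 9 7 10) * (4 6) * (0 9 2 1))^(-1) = (0 2 8 1 3 7 10 4 9)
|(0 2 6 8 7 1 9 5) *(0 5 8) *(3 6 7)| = 8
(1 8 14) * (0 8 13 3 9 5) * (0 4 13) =[8, 0, 2, 9, 13, 4, 6, 7, 14, 5, 10, 11, 12, 3, 1] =(0 8 14 1)(3 9 5 4 13)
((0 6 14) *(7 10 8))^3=(14)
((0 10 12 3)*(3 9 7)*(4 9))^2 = (0 12 9 3 10 4 7)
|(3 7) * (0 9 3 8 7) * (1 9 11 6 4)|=|(0 11 6 4 1 9 3)(7 8)|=14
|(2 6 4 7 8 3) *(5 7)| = |(2 6 4 5 7 8 3)| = 7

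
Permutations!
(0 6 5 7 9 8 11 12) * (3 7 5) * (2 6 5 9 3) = [5, 1, 6, 7, 4, 9, 2, 3, 11, 8, 10, 12, 0] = (0 5 9 8 11 12)(2 6)(3 7)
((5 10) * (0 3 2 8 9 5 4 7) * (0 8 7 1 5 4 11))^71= ((0 3 2 7 8 9 4 1 5 10 11))^71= (0 9 11 8 10 7 5 2 1 3 4)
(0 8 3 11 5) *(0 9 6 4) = (0 8 3 11 5 9 6 4) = [8, 1, 2, 11, 0, 9, 4, 7, 3, 6, 10, 5]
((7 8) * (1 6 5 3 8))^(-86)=((1 6 5 3 8 7))^(-86)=(1 8 5)(3 6 7)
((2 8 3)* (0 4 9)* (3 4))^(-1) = (0 9 4 8 2 3)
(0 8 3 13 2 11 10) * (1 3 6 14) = (0 8 6 14 1 3 13 2 11 10) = [8, 3, 11, 13, 4, 5, 14, 7, 6, 9, 0, 10, 12, 2, 1]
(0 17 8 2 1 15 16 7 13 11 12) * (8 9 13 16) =[17, 15, 1, 3, 4, 5, 6, 16, 2, 13, 10, 12, 0, 11, 14, 8, 7, 9] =(0 17 9 13 11 12)(1 15 8 2)(7 16)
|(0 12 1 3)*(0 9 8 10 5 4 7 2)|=|(0 12 1 3 9 8 10 5 4 7 2)|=11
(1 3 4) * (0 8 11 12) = (0 8 11 12)(1 3 4) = [8, 3, 2, 4, 1, 5, 6, 7, 11, 9, 10, 12, 0]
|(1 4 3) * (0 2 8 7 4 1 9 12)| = 8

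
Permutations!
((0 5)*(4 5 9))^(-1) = ((0 9 4 5))^(-1) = (0 5 4 9)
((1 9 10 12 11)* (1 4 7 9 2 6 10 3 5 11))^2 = ((1 2 6 10 12)(3 5 11 4 7 9))^2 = (1 6 12 2 10)(3 11 7)(4 9 5)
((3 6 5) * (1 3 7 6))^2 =(5 6 7) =((1 3)(5 7 6))^2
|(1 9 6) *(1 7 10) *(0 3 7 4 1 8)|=20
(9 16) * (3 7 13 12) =(3 7 13 12)(9 16) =[0, 1, 2, 7, 4, 5, 6, 13, 8, 16, 10, 11, 3, 12, 14, 15, 9]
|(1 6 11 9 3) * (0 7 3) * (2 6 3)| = 6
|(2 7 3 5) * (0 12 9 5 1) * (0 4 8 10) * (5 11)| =12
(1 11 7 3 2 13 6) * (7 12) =(1 11 12 7 3 2 13 6) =[0, 11, 13, 2, 4, 5, 1, 3, 8, 9, 10, 12, 7, 6]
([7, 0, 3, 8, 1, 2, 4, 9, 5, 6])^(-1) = [1, 4, 5, 2, 6, 8, 9, 0, 3, 7]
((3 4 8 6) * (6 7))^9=(3 6 7 8 4)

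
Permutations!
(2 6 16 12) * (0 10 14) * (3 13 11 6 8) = [10, 1, 8, 13, 4, 5, 16, 7, 3, 9, 14, 6, 2, 11, 0, 15, 12] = (0 10 14)(2 8 3 13 11 6 16 12)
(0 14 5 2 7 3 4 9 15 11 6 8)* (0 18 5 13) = (0 14 13)(2 7 3 4 9 15 11 6 8 18 5) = [14, 1, 7, 4, 9, 2, 8, 3, 18, 15, 10, 6, 12, 0, 13, 11, 16, 17, 5]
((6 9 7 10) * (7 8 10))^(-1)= (6 10 8 9)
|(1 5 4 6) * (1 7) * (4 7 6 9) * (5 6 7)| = |(1 6 7)(4 9)| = 6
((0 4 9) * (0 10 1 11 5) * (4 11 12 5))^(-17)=((0 11 4 9 10 1 12 5))^(-17)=(0 5 12 1 10 9 4 11)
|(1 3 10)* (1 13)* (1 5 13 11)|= 4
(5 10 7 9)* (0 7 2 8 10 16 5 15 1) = (0 7 9 15 1)(2 8 10)(5 16) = [7, 0, 8, 3, 4, 16, 6, 9, 10, 15, 2, 11, 12, 13, 14, 1, 5]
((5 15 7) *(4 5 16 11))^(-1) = (4 11 16 7 15 5)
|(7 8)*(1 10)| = |(1 10)(7 8)| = 2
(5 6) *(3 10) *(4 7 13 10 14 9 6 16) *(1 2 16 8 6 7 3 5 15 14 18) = [0, 2, 16, 18, 3, 8, 15, 13, 6, 7, 5, 11, 12, 10, 9, 14, 4, 17, 1] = (1 2 16 4 3 18)(5 8 6 15 14 9 7 13 10)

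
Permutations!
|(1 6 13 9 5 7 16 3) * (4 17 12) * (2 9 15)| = 30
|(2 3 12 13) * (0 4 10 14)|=4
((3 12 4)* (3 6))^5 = ((3 12 4 6))^5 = (3 12 4 6)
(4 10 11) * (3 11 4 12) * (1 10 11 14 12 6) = (1 10 4 11 6)(3 14 12) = [0, 10, 2, 14, 11, 5, 1, 7, 8, 9, 4, 6, 3, 13, 12]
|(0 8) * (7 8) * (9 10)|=|(0 7 8)(9 10)|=6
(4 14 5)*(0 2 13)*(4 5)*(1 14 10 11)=(0 2 13)(1 14 4 10 11)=[2, 14, 13, 3, 10, 5, 6, 7, 8, 9, 11, 1, 12, 0, 4]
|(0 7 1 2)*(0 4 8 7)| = 5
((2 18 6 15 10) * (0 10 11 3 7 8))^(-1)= (0 8 7 3 11 15 6 18 2 10)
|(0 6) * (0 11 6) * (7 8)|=|(6 11)(7 8)|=2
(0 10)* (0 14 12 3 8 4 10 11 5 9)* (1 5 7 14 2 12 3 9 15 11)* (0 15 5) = [1, 0, 12, 8, 10, 5, 6, 14, 4, 15, 2, 7, 9, 13, 3, 11] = (0 1)(2 12 9 15 11 7 14 3 8 4 10)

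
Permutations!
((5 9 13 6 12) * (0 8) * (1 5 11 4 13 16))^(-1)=((0 8)(1 5 9 16)(4 13 6 12 11))^(-1)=(0 8)(1 16 9 5)(4 11 12 6 13)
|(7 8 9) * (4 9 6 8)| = |(4 9 7)(6 8)| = 6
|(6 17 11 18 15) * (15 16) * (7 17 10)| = |(6 10 7 17 11 18 16 15)| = 8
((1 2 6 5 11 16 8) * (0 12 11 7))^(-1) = ((0 12 11 16 8 1 2 6 5 7))^(-1) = (0 7 5 6 2 1 8 16 11 12)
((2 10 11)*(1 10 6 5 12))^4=(1 6 10 5 11 12 2)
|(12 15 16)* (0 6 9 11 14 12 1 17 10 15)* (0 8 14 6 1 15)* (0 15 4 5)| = 24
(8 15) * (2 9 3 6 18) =[0, 1, 9, 6, 4, 5, 18, 7, 15, 3, 10, 11, 12, 13, 14, 8, 16, 17, 2] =(2 9 3 6 18)(8 15)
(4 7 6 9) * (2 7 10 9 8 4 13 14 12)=[0, 1, 7, 3, 10, 5, 8, 6, 4, 13, 9, 11, 2, 14, 12]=(2 7 6 8 4 10 9 13 14 12)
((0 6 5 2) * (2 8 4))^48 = (8)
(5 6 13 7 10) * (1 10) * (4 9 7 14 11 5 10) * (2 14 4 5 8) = [0, 5, 14, 3, 9, 6, 13, 1, 2, 7, 10, 8, 12, 4, 11] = (1 5 6 13 4 9 7)(2 14 11 8)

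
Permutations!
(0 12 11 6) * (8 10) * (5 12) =(0 5 12 11 6)(8 10) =[5, 1, 2, 3, 4, 12, 0, 7, 10, 9, 8, 6, 11]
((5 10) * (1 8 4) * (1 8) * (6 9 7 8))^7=(4 9 8 6 7)(5 10)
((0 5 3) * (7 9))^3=((0 5 3)(7 9))^3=(7 9)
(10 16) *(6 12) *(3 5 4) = (3 5 4)(6 12)(10 16) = [0, 1, 2, 5, 3, 4, 12, 7, 8, 9, 16, 11, 6, 13, 14, 15, 10]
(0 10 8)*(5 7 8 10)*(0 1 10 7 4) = (0 5 4)(1 10 7 8) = [5, 10, 2, 3, 0, 4, 6, 8, 1, 9, 7]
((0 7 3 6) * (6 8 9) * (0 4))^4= (0 9 7 6 3 4 8)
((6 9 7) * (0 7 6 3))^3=(6 9)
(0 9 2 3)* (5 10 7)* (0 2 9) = (2 3)(5 10 7) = [0, 1, 3, 2, 4, 10, 6, 5, 8, 9, 7]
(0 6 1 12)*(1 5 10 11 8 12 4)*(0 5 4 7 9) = [6, 7, 2, 3, 1, 10, 4, 9, 12, 0, 11, 8, 5] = (0 6 4 1 7 9)(5 10 11 8 12)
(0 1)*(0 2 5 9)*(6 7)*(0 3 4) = (0 1 2 5 9 3 4)(6 7) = [1, 2, 5, 4, 0, 9, 7, 6, 8, 3]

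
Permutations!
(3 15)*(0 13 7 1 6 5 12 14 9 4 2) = [13, 6, 0, 15, 2, 12, 5, 1, 8, 4, 10, 11, 14, 7, 9, 3] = (0 13 7 1 6 5 12 14 9 4 2)(3 15)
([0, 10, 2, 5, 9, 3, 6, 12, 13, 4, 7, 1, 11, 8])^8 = (13)(1 12 10 11 7)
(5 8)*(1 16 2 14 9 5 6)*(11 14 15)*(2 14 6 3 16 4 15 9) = (1 4 15 11 6)(2 9 5 8 3 16 14) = [0, 4, 9, 16, 15, 8, 1, 7, 3, 5, 10, 6, 12, 13, 2, 11, 14]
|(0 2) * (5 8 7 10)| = |(0 2)(5 8 7 10)| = 4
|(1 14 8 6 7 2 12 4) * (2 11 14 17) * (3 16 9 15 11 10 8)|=|(1 17 2 12 4)(3 16 9 15 11 14)(6 7 10 8)|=60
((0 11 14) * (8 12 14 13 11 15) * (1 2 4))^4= ((0 15 8 12 14)(1 2 4)(11 13))^4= (0 14 12 8 15)(1 2 4)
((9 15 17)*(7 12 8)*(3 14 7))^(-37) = (3 12 14 8 7)(9 17 15)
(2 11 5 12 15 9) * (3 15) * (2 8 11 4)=[0, 1, 4, 15, 2, 12, 6, 7, 11, 8, 10, 5, 3, 13, 14, 9]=(2 4)(3 15 9 8 11 5 12)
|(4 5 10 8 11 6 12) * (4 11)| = 12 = |(4 5 10 8)(6 12 11)|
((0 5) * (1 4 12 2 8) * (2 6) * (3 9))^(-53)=(0 5)(1 4 12 6 2 8)(3 9)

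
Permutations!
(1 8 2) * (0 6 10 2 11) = (0 6 10 2 1 8 11) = [6, 8, 1, 3, 4, 5, 10, 7, 11, 9, 2, 0]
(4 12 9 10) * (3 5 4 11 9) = [0, 1, 2, 5, 12, 4, 6, 7, 8, 10, 11, 9, 3] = (3 5 4 12)(9 10 11)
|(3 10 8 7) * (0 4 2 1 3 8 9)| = 14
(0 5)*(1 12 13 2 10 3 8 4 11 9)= [5, 12, 10, 8, 11, 0, 6, 7, 4, 1, 3, 9, 13, 2]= (0 5)(1 12 13 2 10 3 8 4 11 9)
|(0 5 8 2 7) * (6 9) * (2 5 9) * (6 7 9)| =|(0 6 2 9 7)(5 8)| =10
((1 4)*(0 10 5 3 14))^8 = (0 3 10 14 5)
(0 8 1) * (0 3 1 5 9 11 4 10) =(0 8 5 9 11 4 10)(1 3) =[8, 3, 2, 1, 10, 9, 6, 7, 5, 11, 0, 4]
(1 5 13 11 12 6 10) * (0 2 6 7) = (0 2 6 10 1 5 13 11 12 7) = [2, 5, 6, 3, 4, 13, 10, 0, 8, 9, 1, 12, 7, 11]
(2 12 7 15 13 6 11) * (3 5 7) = (2 12 3 5 7 15 13 6 11) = [0, 1, 12, 5, 4, 7, 11, 15, 8, 9, 10, 2, 3, 6, 14, 13]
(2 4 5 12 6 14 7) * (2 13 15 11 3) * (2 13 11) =(2 4 5 12 6 14 7 11 3 13 15) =[0, 1, 4, 13, 5, 12, 14, 11, 8, 9, 10, 3, 6, 15, 7, 2]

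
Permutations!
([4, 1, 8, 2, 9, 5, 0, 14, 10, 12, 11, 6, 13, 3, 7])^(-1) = (0 6 11 10 8 2 3 13 12 9 4)(7 14)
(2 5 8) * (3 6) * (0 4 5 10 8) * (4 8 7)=[8, 1, 10, 6, 5, 0, 3, 4, 2, 9, 7]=(0 8 2 10 7 4 5)(3 6)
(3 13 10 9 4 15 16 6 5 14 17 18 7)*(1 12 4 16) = (1 12 4 15)(3 13 10 9 16 6 5 14 17 18 7) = [0, 12, 2, 13, 15, 14, 5, 3, 8, 16, 9, 11, 4, 10, 17, 1, 6, 18, 7]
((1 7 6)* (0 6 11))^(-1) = (0 11 7 1 6)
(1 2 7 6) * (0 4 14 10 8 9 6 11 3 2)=(0 4 14 10 8 9 6 1)(2 7 11 3)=[4, 0, 7, 2, 14, 5, 1, 11, 9, 6, 8, 3, 12, 13, 10]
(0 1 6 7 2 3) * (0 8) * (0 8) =[1, 6, 3, 0, 4, 5, 7, 2, 8] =(8)(0 1 6 7 2 3)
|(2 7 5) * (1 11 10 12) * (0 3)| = |(0 3)(1 11 10 12)(2 7 5)| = 12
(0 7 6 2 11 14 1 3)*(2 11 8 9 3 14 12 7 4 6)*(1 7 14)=(0 4 6 11 12 14 7 2 8 9 3)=[4, 1, 8, 0, 6, 5, 11, 2, 9, 3, 10, 12, 14, 13, 7]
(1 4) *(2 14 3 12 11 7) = (1 4)(2 14 3 12 11 7) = [0, 4, 14, 12, 1, 5, 6, 2, 8, 9, 10, 7, 11, 13, 3]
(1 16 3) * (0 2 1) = (0 2 1 16 3) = [2, 16, 1, 0, 4, 5, 6, 7, 8, 9, 10, 11, 12, 13, 14, 15, 3]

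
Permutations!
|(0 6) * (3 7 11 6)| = 5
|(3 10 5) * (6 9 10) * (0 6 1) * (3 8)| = |(0 6 9 10 5 8 3 1)| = 8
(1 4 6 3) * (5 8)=(1 4 6 3)(5 8)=[0, 4, 2, 1, 6, 8, 3, 7, 5]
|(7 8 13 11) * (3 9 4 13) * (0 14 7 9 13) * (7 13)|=6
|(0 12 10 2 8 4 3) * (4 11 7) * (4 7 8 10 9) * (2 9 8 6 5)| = |(0 12 8 11 6 5 2 10 9 4 3)| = 11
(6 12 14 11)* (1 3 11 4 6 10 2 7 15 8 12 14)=[0, 3, 7, 11, 6, 5, 14, 15, 12, 9, 2, 10, 1, 13, 4, 8]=(1 3 11 10 2 7 15 8 12)(4 6 14)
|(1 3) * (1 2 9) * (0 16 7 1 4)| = 8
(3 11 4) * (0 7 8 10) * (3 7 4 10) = (0 4 7 8 3 11 10) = [4, 1, 2, 11, 7, 5, 6, 8, 3, 9, 0, 10]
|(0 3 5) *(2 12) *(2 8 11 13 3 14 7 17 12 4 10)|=|(0 14 7 17 12 8 11 13 3 5)(2 4 10)|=30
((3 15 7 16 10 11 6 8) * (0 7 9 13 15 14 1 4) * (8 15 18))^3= ((0 7 16 10 11 6 15 9 13 18 8 3 14 1 4))^3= (0 10 15 18 14)(1 7 11 9 8)(3 4 16 6 13)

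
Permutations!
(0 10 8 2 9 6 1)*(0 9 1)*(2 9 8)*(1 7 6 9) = (0 10 2 7 6)(1 8) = [10, 8, 7, 3, 4, 5, 0, 6, 1, 9, 2]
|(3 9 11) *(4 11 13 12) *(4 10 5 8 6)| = 10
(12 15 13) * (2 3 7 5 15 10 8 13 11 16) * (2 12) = (2 3 7 5 15 11 16 12 10 8 13) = [0, 1, 3, 7, 4, 15, 6, 5, 13, 9, 8, 16, 10, 2, 14, 11, 12]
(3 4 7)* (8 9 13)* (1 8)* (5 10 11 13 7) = [0, 8, 2, 4, 5, 10, 6, 3, 9, 7, 11, 13, 12, 1] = (1 8 9 7 3 4 5 10 11 13)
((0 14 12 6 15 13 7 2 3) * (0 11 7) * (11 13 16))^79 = ((0 14 12 6 15 16 11 7 2 3 13))^79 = (0 12 15 11 2 13 14 6 16 7 3)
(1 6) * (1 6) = [0, 1, 2, 3, 4, 5, 6] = (6)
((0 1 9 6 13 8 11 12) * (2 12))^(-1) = (0 12 2 11 8 13 6 9 1) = ((0 1 9 6 13 8 11 2 12))^(-1)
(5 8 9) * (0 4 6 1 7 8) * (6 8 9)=(0 4 8 6 1 7 9 5)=[4, 7, 2, 3, 8, 0, 1, 9, 6, 5]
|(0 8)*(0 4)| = 3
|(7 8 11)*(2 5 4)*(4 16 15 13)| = |(2 5 16 15 13 4)(7 8 11)| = 6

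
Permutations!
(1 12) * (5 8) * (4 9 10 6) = [0, 12, 2, 3, 9, 8, 4, 7, 5, 10, 6, 11, 1] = (1 12)(4 9 10 6)(5 8)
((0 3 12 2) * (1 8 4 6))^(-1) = (0 2 12 3)(1 6 4 8)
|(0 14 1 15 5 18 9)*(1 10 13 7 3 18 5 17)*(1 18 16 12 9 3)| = |(0 14 10 13 7 1 15 17 18 3 16 12 9)| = 13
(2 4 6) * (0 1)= (0 1)(2 4 6)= [1, 0, 4, 3, 6, 5, 2]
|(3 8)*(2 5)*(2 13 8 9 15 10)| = |(2 5 13 8 3 9 15 10)| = 8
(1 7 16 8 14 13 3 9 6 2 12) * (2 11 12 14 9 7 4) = (1 4 2 14 13 3 7 16 8 9 6 11 12) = [0, 4, 14, 7, 2, 5, 11, 16, 9, 6, 10, 12, 1, 3, 13, 15, 8]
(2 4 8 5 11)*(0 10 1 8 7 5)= (0 10 1 8)(2 4 7 5 11)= [10, 8, 4, 3, 7, 11, 6, 5, 0, 9, 1, 2]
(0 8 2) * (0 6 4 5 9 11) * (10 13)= (0 8 2 6 4 5 9 11)(10 13)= [8, 1, 6, 3, 5, 9, 4, 7, 2, 11, 13, 0, 12, 10]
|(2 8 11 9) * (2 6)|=|(2 8 11 9 6)|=5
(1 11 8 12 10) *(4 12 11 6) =(1 6 4 12 10)(8 11) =[0, 6, 2, 3, 12, 5, 4, 7, 11, 9, 1, 8, 10]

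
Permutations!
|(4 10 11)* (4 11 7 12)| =4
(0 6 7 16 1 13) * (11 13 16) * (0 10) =[6, 16, 2, 3, 4, 5, 7, 11, 8, 9, 0, 13, 12, 10, 14, 15, 1] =(0 6 7 11 13 10)(1 16)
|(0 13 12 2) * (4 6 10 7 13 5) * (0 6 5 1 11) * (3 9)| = |(0 1 11)(2 6 10 7 13 12)(3 9)(4 5)| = 6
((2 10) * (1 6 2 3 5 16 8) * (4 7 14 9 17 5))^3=(1 10 7 17 8 2 4 9 16 6 3 14 5)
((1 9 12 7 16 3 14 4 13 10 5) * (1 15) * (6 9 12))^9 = ((1 12 7 16 3 14 4 13 10 5 15)(6 9))^9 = (1 5 13 14 16 12 15 10 4 3 7)(6 9)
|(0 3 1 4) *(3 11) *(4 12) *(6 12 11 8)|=|(0 8 6 12 4)(1 11 3)|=15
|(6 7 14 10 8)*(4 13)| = 10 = |(4 13)(6 7 14 10 8)|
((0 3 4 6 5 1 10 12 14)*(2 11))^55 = (0 3 4 6 5 1 10 12 14)(2 11)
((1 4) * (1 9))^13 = ((1 4 9))^13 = (1 4 9)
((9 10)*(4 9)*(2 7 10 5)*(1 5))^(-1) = (1 9 4 10 7 2 5)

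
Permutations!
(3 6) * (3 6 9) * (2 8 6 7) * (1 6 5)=(1 6 7 2 8 5)(3 9)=[0, 6, 8, 9, 4, 1, 7, 2, 5, 3]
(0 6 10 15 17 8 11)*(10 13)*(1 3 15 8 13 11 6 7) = [7, 3, 2, 15, 4, 5, 11, 1, 6, 9, 8, 0, 12, 10, 14, 17, 16, 13] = (0 7 1 3 15 17 13 10 8 6 11)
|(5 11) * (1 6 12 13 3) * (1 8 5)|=8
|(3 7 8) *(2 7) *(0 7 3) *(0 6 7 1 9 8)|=6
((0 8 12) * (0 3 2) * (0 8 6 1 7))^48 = (12)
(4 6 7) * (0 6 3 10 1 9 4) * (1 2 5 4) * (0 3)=[6, 9, 5, 10, 0, 4, 7, 3, 8, 1, 2]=(0 6 7 3 10 2 5 4)(1 9)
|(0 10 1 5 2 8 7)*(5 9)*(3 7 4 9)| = 5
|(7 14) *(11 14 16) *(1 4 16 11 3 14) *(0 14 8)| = |(0 14 7 11 1 4 16 3 8)| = 9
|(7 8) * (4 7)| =3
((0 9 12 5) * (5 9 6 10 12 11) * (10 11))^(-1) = (0 5 11 6)(9 12 10)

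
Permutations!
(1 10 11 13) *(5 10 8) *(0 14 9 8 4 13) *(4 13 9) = (0 14 4 9 8 5 10 11)(1 13) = [14, 13, 2, 3, 9, 10, 6, 7, 5, 8, 11, 0, 12, 1, 4]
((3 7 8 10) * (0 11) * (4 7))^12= ((0 11)(3 4 7 8 10))^12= (11)(3 7 10 4 8)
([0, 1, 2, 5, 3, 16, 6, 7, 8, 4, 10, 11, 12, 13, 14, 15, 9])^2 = [0, 1, 2, 16, 5, 9, 6, 7, 8, 3, 10, 11, 12, 13, 14, 15, 4]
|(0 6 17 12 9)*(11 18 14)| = 15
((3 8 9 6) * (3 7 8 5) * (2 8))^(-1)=((2 8 9 6 7)(3 5))^(-1)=(2 7 6 9 8)(3 5)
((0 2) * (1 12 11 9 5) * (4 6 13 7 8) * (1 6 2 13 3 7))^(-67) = (0 4 7 6 9 12 13 2 8 3 5 11 1)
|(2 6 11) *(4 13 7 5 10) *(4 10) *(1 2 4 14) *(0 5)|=|(0 5 14 1 2 6 11 4 13 7)|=10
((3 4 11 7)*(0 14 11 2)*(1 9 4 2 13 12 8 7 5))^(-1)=(0 2 3 7 8 12 13 4 9 1 5 11 14)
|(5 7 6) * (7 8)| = 4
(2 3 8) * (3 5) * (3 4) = (2 5 4 3 8) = [0, 1, 5, 8, 3, 4, 6, 7, 2]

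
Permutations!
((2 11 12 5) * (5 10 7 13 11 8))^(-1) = ((2 8 5)(7 13 11 12 10))^(-1) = (2 5 8)(7 10 12 11 13)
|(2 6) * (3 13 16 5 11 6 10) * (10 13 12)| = |(2 13 16 5 11 6)(3 12 10)| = 6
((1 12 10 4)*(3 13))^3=((1 12 10 4)(3 13))^3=(1 4 10 12)(3 13)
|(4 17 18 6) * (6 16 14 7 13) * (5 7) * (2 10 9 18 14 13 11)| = 13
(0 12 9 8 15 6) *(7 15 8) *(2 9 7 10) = (0 12 7 15 6)(2 9 10) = [12, 1, 9, 3, 4, 5, 0, 15, 8, 10, 2, 11, 7, 13, 14, 6]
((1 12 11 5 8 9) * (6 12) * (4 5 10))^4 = ((1 6 12 11 10 4 5 8 9))^4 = (1 10 9 11 8 12 5 6 4)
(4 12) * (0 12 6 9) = [12, 1, 2, 3, 6, 5, 9, 7, 8, 0, 10, 11, 4] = (0 12 4 6 9)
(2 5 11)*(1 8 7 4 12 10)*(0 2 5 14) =(0 2 14)(1 8 7 4 12 10)(5 11) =[2, 8, 14, 3, 12, 11, 6, 4, 7, 9, 1, 5, 10, 13, 0]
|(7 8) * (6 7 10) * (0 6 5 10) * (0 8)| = 6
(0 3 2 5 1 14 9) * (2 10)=(0 3 10 2 5 1 14 9)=[3, 14, 5, 10, 4, 1, 6, 7, 8, 0, 2, 11, 12, 13, 9]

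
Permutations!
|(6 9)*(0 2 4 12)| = 4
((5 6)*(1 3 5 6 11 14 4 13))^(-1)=((1 3 5 11 14 4 13))^(-1)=(1 13 4 14 11 5 3)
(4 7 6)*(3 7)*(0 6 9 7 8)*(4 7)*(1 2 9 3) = [6, 2, 9, 8, 1, 5, 7, 3, 0, 4] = (0 6 7 3 8)(1 2 9 4)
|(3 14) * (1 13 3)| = 4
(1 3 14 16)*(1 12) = (1 3 14 16 12) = [0, 3, 2, 14, 4, 5, 6, 7, 8, 9, 10, 11, 1, 13, 16, 15, 12]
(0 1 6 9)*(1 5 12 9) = (0 5 12 9)(1 6) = [5, 6, 2, 3, 4, 12, 1, 7, 8, 0, 10, 11, 9]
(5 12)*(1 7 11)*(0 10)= (0 10)(1 7 11)(5 12)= [10, 7, 2, 3, 4, 12, 6, 11, 8, 9, 0, 1, 5]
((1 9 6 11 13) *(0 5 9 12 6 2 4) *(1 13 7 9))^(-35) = (13)(0 11)(1 9)(2 12)(4 6)(5 7)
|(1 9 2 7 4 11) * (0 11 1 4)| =|(0 11 4 1 9 2 7)| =7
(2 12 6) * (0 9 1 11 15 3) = (0 9 1 11 15 3)(2 12 6) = [9, 11, 12, 0, 4, 5, 2, 7, 8, 1, 10, 15, 6, 13, 14, 3]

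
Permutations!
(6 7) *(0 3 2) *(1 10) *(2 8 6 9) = (0 3 8 6 7 9 2)(1 10) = [3, 10, 0, 8, 4, 5, 7, 9, 6, 2, 1]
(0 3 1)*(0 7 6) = (0 3 1 7 6) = [3, 7, 2, 1, 4, 5, 0, 6]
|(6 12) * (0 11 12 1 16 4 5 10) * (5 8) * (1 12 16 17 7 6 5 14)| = |(0 11 16 4 8 14 1 17 7 6 12 5 10)| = 13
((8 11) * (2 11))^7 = ((2 11 8))^7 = (2 11 8)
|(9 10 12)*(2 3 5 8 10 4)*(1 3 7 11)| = |(1 3 5 8 10 12 9 4 2 7 11)| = 11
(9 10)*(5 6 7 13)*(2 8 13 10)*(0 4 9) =[4, 1, 8, 3, 9, 6, 7, 10, 13, 2, 0, 11, 12, 5] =(0 4 9 2 8 13 5 6 7 10)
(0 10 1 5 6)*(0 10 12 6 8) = (0 12 6 10 1 5 8) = [12, 5, 2, 3, 4, 8, 10, 7, 0, 9, 1, 11, 6]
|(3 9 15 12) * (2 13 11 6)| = 4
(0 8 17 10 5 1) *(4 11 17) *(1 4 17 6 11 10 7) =[8, 0, 2, 3, 10, 4, 11, 1, 17, 9, 5, 6, 12, 13, 14, 15, 16, 7] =(0 8 17 7 1)(4 10 5)(6 11)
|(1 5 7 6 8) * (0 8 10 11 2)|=9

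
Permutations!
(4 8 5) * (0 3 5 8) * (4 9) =(0 3 5 9 4) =[3, 1, 2, 5, 0, 9, 6, 7, 8, 4]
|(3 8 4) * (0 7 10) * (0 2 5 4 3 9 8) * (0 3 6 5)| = 20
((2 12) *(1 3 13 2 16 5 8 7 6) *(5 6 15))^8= (1 3 13 2 12 16 6)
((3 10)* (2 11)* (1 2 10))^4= ((1 2 11 10 3))^4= (1 3 10 11 2)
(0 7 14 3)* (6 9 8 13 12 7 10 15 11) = (0 10 15 11 6 9 8 13 12 7 14 3) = [10, 1, 2, 0, 4, 5, 9, 14, 13, 8, 15, 6, 7, 12, 3, 11]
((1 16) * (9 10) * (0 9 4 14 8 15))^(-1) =(0 15 8 14 4 10 9)(1 16)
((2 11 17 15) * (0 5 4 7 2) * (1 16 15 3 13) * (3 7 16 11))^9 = (0 15 16 4 5)(1 17 2 13 11 7 3)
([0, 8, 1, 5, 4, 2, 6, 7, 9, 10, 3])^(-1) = [0, 2, 5, 10, 4, 3, 6, 7, 1, 8, 9]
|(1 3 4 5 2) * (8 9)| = 10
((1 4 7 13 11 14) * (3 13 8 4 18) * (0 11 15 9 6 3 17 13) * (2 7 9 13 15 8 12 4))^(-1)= (0 3 6 9 4 12 7 2 8 13 15 17 18 1 14 11)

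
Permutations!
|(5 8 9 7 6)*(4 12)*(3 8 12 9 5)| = 8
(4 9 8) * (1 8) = (1 8 4 9) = [0, 8, 2, 3, 9, 5, 6, 7, 4, 1]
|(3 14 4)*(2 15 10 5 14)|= 7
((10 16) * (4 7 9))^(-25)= ((4 7 9)(10 16))^(-25)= (4 9 7)(10 16)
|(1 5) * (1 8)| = 3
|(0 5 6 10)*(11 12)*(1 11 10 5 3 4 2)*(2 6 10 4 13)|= 11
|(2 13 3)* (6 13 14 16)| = 6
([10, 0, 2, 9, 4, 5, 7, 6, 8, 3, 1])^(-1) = [1, 10, 2, 9, 4, 5, 7, 6, 8, 3, 0]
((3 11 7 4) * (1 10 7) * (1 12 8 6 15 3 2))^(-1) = (1 2 4 7 10)(3 15 6 8 12 11)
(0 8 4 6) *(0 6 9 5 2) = (0 8 4 9 5 2) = [8, 1, 0, 3, 9, 2, 6, 7, 4, 5]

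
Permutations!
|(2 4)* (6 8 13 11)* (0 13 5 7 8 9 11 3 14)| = 12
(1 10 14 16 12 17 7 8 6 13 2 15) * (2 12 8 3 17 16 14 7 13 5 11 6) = (1 10 7 3 17 13 12 16 8 2 15)(5 11 6) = [0, 10, 15, 17, 4, 11, 5, 3, 2, 9, 7, 6, 16, 12, 14, 1, 8, 13]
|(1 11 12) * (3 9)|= |(1 11 12)(3 9)|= 6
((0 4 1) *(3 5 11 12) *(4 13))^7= ((0 13 4 1)(3 5 11 12))^7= (0 1 4 13)(3 12 11 5)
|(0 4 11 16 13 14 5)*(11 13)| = 10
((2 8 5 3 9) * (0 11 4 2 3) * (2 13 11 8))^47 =(0 5 8)(3 9)(4 11 13)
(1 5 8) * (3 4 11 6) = (1 5 8)(3 4 11 6) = [0, 5, 2, 4, 11, 8, 3, 7, 1, 9, 10, 6]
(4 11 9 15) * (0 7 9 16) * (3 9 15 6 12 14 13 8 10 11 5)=(0 7 15 4 5 3 9 6 12 14 13 8 10 11 16)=[7, 1, 2, 9, 5, 3, 12, 15, 10, 6, 11, 16, 14, 8, 13, 4, 0]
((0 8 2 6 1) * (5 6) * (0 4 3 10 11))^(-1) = (0 11 10 3 4 1 6 5 2 8)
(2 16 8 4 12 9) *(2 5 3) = (2 16 8 4 12 9 5 3) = [0, 1, 16, 2, 12, 3, 6, 7, 4, 5, 10, 11, 9, 13, 14, 15, 8]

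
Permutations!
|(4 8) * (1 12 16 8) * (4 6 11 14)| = |(1 12 16 8 6 11 14 4)| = 8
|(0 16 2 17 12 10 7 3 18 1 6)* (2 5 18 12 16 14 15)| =|(0 14 15 2 17 16 5 18 1 6)(3 12 10 7)| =20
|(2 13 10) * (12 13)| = 4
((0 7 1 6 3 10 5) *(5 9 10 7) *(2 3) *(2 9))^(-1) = (0 5)(1 7 3 2 10 9 6)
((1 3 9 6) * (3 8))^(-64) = (1 8 3 9 6)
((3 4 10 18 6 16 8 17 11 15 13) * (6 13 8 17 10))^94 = (3 15 4 8 6 10 16 18 17 13 11)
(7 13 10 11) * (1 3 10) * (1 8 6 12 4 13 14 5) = (1 3 10 11 7 14 5)(4 13 8 6 12) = [0, 3, 2, 10, 13, 1, 12, 14, 6, 9, 11, 7, 4, 8, 5]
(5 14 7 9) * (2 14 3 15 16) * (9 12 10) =(2 14 7 12 10 9 5 3 15 16) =[0, 1, 14, 15, 4, 3, 6, 12, 8, 5, 9, 11, 10, 13, 7, 16, 2]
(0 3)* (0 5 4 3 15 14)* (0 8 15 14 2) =(0 14 8 15 2)(3 5 4) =[14, 1, 0, 5, 3, 4, 6, 7, 15, 9, 10, 11, 12, 13, 8, 2]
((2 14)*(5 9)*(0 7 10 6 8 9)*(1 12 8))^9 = (2 14) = ((0 7 10 6 1 12 8 9 5)(2 14))^9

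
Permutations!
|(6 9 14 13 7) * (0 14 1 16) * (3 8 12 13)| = 11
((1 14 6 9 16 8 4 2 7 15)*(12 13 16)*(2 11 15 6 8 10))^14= (1 8 11)(2 16 12 6)(4 15 14)(7 10 13 9)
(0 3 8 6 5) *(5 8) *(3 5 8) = (0 5)(3 8 6) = [5, 1, 2, 8, 4, 0, 3, 7, 6]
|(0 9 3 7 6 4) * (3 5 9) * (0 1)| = |(0 3 7 6 4 1)(5 9)| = 6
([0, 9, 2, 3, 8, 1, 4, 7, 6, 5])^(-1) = [0, 5, 2, 3, 6, 9, 8, 7, 4, 1]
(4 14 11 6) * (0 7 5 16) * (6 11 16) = (0 7 5 6 4 14 16) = [7, 1, 2, 3, 14, 6, 4, 5, 8, 9, 10, 11, 12, 13, 16, 15, 0]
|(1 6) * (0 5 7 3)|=4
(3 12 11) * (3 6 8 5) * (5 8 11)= (3 12 5)(6 11)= [0, 1, 2, 12, 4, 3, 11, 7, 8, 9, 10, 6, 5]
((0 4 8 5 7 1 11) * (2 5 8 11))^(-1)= ((0 4 11)(1 2 5 7))^(-1)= (0 11 4)(1 7 5 2)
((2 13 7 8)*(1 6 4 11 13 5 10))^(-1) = ((1 6 4 11 13 7 8 2 5 10))^(-1) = (1 10 5 2 8 7 13 11 4 6)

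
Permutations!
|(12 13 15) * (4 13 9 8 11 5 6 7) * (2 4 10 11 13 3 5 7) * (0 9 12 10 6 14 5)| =12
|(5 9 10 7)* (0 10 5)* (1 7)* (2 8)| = |(0 10 1 7)(2 8)(5 9)| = 4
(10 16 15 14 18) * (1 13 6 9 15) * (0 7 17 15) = [7, 13, 2, 3, 4, 5, 9, 17, 8, 0, 16, 11, 12, 6, 18, 14, 1, 15, 10] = (0 7 17 15 14 18 10 16 1 13 6 9)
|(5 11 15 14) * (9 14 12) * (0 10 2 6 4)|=|(0 10 2 6 4)(5 11 15 12 9 14)|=30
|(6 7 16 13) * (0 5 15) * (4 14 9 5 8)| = |(0 8 4 14 9 5 15)(6 7 16 13)| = 28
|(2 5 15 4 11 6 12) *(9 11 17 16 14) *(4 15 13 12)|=28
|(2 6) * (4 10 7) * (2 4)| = 5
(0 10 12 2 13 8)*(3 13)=(0 10 12 2 3 13 8)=[10, 1, 3, 13, 4, 5, 6, 7, 0, 9, 12, 11, 2, 8]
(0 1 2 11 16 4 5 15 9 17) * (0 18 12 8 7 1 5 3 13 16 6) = (0 5 15 9 17 18 12 8 7 1 2 11 6)(3 13 16 4) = [5, 2, 11, 13, 3, 15, 0, 1, 7, 17, 10, 6, 8, 16, 14, 9, 4, 18, 12]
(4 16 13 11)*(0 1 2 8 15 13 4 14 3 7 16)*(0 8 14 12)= (0 1 2 14 3 7 16 4 8 15 13 11 12)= [1, 2, 14, 7, 8, 5, 6, 16, 15, 9, 10, 12, 0, 11, 3, 13, 4]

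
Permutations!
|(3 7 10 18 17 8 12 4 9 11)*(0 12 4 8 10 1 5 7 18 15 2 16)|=|(0 12 8 4 9 11 3 18 17 10 15 2 16)(1 5 7)|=39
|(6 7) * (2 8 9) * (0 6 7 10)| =3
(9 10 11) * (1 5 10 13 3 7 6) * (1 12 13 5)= (3 7 6 12 13)(5 10 11 9)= [0, 1, 2, 7, 4, 10, 12, 6, 8, 5, 11, 9, 13, 3]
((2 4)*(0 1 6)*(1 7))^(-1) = (0 6 1 7)(2 4)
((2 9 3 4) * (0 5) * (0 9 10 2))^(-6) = (10)(0 4 3 9 5)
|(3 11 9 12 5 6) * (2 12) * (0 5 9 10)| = |(0 5 6 3 11 10)(2 12 9)| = 6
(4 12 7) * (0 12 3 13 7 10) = (0 12 10)(3 13 7 4) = [12, 1, 2, 13, 3, 5, 6, 4, 8, 9, 0, 11, 10, 7]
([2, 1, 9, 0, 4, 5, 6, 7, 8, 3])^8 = (9)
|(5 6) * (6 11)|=|(5 11 6)|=3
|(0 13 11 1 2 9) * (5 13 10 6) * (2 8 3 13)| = |(0 10 6 5 2 9)(1 8 3 13 11)| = 30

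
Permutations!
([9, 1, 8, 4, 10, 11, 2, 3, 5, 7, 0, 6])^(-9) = [3, 1, 8, 0, 9, 11, 2, 10, 5, 4, 7, 6]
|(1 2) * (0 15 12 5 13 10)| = |(0 15 12 5 13 10)(1 2)| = 6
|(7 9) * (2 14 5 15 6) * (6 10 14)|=|(2 6)(5 15 10 14)(7 9)|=4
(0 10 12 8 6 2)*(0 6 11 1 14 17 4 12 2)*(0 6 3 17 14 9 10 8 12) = [8, 9, 3, 17, 0, 5, 6, 7, 11, 10, 2, 1, 12, 13, 14, 15, 16, 4] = (0 8 11 1 9 10 2 3 17 4)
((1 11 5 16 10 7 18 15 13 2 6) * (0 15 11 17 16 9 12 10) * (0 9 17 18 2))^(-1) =(0 13 15)(1 6 2 7 10 12 9 16 17 5 11 18)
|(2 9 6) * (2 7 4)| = |(2 9 6 7 4)| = 5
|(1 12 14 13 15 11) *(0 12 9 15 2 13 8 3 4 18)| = |(0 12 14 8 3 4 18)(1 9 15 11)(2 13)| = 28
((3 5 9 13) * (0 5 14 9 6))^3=((0 5 6)(3 14 9 13))^3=(3 13 9 14)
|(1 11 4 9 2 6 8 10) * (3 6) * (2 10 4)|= |(1 11 2 3 6 8 4 9 10)|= 9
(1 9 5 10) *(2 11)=(1 9 5 10)(2 11)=[0, 9, 11, 3, 4, 10, 6, 7, 8, 5, 1, 2]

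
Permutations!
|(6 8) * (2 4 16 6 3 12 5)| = 8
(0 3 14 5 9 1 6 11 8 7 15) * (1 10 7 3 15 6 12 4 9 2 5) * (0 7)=(0 15 7 6 11 8 3 14 1 12 4 9 10)(2 5)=[15, 12, 5, 14, 9, 2, 11, 6, 3, 10, 0, 8, 4, 13, 1, 7]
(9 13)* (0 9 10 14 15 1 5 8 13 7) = [9, 5, 2, 3, 4, 8, 6, 0, 13, 7, 14, 11, 12, 10, 15, 1] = (0 9 7)(1 5 8 13 10 14 15)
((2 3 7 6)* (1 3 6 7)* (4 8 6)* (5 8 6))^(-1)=(1 3)(2 6 4)(5 8)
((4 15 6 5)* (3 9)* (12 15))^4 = (4 5 6 15 12)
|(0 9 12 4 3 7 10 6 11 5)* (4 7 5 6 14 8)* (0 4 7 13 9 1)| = 12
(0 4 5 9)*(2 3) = (0 4 5 9)(2 3) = [4, 1, 3, 2, 5, 9, 6, 7, 8, 0]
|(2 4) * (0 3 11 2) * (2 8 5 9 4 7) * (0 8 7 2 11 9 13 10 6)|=18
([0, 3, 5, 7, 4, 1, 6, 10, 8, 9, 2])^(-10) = [0, 7, 1, 10, 4, 3, 6, 2, 8, 9, 5]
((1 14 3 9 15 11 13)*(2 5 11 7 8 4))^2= ((1 14 3 9 15 7 8 4 2 5 11 13))^2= (1 3 15 8 2 11)(4 5 13 14 9 7)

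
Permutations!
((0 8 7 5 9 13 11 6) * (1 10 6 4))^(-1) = ((0 8 7 5 9 13 11 4 1 10 6))^(-1) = (0 6 10 1 4 11 13 9 5 7 8)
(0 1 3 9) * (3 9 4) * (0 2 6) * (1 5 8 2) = (0 5 8 2 6)(1 9)(3 4) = [5, 9, 6, 4, 3, 8, 0, 7, 2, 1]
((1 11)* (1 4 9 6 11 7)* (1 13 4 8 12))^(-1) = ((1 7 13 4 9 6 11 8 12))^(-1) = (1 12 8 11 6 9 4 13 7)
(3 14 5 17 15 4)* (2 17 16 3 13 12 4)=(2 17 15)(3 14 5 16)(4 13 12)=[0, 1, 17, 14, 13, 16, 6, 7, 8, 9, 10, 11, 4, 12, 5, 2, 3, 15]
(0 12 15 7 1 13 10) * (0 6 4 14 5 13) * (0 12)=(1 12 15 7)(4 14 5 13 10 6)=[0, 12, 2, 3, 14, 13, 4, 1, 8, 9, 6, 11, 15, 10, 5, 7]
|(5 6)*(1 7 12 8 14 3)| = |(1 7 12 8 14 3)(5 6)| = 6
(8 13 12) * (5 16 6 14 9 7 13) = (5 16 6 14 9 7 13 12 8) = [0, 1, 2, 3, 4, 16, 14, 13, 5, 7, 10, 11, 8, 12, 9, 15, 6]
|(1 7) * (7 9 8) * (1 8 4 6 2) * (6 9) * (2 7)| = |(1 6 7 8 2)(4 9)| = 10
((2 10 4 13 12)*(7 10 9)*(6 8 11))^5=((2 9 7 10 4 13 12)(6 8 11))^5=(2 13 10 9 12 4 7)(6 11 8)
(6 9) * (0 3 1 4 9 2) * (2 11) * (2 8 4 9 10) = [3, 9, 0, 1, 10, 5, 11, 7, 4, 6, 2, 8] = (0 3 1 9 6 11 8 4 10 2)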